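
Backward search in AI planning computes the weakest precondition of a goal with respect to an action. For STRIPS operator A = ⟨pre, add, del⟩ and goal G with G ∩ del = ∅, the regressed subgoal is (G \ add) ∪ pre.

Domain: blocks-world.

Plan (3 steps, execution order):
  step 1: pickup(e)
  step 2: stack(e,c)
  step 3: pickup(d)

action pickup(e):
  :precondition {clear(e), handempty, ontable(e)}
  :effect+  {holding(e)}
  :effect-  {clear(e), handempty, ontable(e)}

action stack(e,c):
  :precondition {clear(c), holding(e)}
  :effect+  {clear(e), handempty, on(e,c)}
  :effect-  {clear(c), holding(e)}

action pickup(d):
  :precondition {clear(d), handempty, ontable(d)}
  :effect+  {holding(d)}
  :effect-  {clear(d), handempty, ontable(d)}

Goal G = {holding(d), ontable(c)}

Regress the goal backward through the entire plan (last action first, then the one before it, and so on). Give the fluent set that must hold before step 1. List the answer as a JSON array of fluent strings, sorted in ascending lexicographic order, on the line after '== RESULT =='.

Regress step by step:
  through step 3 (pickup(d)): drop {holding(d)}, keep {ontable(c)}, require {clear(d), handempty, ontable(d)}
    → {clear(d), handempty, ontable(c), ontable(d)}
  through step 2 (stack(e,c)): drop {handempty}, keep {clear(d), ontable(c), ontable(d)}, require {clear(c), holding(e)}
    → {clear(c), clear(d), holding(e), ontable(c), ontable(d)}
  through step 1 (pickup(e)): drop {holding(e)}, keep {clear(c), clear(d), ontable(c), ontable(d)}, require {clear(e), handempty, ontable(e)}
    → {clear(c), clear(d), clear(e), handempty, ontable(c), ontable(d), ontable(e)}

== RESULT ==
["clear(c)", "clear(d)", "clear(e)", "handempty", "ontable(c)", "ontable(d)", "ontable(e)"]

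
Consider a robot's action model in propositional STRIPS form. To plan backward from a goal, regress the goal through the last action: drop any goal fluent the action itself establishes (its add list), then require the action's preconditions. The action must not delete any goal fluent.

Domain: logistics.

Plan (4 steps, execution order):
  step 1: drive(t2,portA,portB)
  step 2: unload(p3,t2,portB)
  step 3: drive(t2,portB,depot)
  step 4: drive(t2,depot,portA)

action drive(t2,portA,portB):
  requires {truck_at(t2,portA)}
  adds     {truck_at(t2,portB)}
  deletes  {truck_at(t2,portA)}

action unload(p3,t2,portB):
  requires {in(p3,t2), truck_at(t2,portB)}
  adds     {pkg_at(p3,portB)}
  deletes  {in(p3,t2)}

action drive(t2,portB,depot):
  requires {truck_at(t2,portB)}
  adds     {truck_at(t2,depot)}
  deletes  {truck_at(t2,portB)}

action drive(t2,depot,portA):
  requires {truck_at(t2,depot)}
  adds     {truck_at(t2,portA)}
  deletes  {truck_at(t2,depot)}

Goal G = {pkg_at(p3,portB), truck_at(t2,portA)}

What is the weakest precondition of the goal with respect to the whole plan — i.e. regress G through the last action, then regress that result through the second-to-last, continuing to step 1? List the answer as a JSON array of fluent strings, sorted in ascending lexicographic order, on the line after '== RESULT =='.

Regress step by step:
  through step 4 (drive(t2,depot,portA)): drop {truck_at(t2,portA)}, keep {pkg_at(p3,portB)}, require {truck_at(t2,depot)}
    → {pkg_at(p3,portB), truck_at(t2,depot)}
  through step 3 (drive(t2,portB,depot)): drop {truck_at(t2,depot)}, keep {pkg_at(p3,portB)}, require {truck_at(t2,portB)}
    → {pkg_at(p3,portB), truck_at(t2,portB)}
  through step 2 (unload(p3,t2,portB)): drop {pkg_at(p3,portB)}, keep {truck_at(t2,portB)}, require {in(p3,t2), truck_at(t2,portB)}
    → {in(p3,t2), truck_at(t2,portB)}
  through step 1 (drive(t2,portA,portB)): drop {truck_at(t2,portB)}, keep {in(p3,t2)}, require {truck_at(t2,portA)}
    → {in(p3,t2), truck_at(t2,portA)}

== RESULT ==
["in(p3,t2)", "truck_at(t2,portA)"]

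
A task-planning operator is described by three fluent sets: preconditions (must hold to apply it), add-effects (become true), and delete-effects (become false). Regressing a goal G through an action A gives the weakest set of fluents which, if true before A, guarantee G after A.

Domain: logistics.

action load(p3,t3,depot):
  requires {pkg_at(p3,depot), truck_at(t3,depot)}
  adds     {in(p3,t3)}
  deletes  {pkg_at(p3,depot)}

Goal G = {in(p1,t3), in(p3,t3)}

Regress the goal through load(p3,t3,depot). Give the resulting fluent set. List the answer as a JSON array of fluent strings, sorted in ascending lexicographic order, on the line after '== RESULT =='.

Regress:
  G ∩ del = {}  (empty — regression defined)
  G \ add = {in(p1,t3), in(p3,t3)} \ {in(p3,t3)} = {in(p1,t3)}
  ∪ pre   = {in(p1,t3)} ∪ {pkg_at(p3,depot), truck_at(t3,depot)}
          = {in(p1,t3), pkg_at(p3,depot), truck_at(t3,depot)}

== RESULT ==
["in(p1,t3)", "pkg_at(p3,depot)", "truck_at(t3,depot)"]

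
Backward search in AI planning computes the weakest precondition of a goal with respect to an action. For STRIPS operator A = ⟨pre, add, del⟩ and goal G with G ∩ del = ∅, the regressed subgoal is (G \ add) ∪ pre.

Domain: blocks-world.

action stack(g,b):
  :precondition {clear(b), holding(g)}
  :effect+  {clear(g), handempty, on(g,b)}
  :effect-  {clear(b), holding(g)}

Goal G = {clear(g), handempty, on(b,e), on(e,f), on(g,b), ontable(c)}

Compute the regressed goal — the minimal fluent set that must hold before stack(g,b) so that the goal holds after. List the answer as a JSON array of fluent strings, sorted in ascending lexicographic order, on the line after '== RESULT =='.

Compute (G \ add) ∪ pre:
  G ∩ del = {}  (empty — regression defined)
  G \ add = {clear(g), handempty, on(b,e), on(e,f), on(g,b), ontable(c)} \ {clear(g), handempty, on(g,b)} = {on(b,e), on(e,f), ontable(c)}
  ∪ pre   = {on(b,e), on(e,f), ontable(c)} ∪ {clear(b), holding(g)}
          = {clear(b), holding(g), on(b,e), on(e,f), ontable(c)}

== RESULT ==
["clear(b)", "holding(g)", "on(b,e)", "on(e,f)", "ontable(c)"]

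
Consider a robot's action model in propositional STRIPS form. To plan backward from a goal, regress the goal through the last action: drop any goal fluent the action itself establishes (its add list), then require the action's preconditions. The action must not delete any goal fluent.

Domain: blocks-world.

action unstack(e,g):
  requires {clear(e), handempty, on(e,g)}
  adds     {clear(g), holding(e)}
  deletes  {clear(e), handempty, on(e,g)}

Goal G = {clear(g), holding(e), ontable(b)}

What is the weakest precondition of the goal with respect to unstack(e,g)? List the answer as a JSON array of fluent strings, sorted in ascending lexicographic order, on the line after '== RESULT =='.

Compute (G \ add) ∪ pre:
  G ∩ del = {}  (empty — regression defined)
  G \ add = {clear(g), holding(e), ontable(b)} \ {clear(g), holding(e)} = {ontable(b)}
  ∪ pre   = {ontable(b)} ∪ {clear(e), handempty, on(e,g)}
          = {clear(e), handempty, on(e,g), ontable(b)}

== RESULT ==
["clear(e)", "handempty", "on(e,g)", "ontable(b)"]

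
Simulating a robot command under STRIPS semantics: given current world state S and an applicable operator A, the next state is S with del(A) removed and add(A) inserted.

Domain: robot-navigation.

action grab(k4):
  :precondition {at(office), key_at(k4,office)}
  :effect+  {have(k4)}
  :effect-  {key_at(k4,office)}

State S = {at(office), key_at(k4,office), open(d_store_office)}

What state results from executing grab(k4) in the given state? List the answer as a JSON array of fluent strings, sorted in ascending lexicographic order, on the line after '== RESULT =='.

Progress:
  pre ⊆ S: {at(office), key_at(k4,office)} ⊆ S  — applicable
  S \ del = {at(office), open(d_store_office)}
  ∪ add   = {at(office), have(k4), open(d_store_office)}

== RESULT ==
["at(office)", "have(k4)", "open(d_store_office)"]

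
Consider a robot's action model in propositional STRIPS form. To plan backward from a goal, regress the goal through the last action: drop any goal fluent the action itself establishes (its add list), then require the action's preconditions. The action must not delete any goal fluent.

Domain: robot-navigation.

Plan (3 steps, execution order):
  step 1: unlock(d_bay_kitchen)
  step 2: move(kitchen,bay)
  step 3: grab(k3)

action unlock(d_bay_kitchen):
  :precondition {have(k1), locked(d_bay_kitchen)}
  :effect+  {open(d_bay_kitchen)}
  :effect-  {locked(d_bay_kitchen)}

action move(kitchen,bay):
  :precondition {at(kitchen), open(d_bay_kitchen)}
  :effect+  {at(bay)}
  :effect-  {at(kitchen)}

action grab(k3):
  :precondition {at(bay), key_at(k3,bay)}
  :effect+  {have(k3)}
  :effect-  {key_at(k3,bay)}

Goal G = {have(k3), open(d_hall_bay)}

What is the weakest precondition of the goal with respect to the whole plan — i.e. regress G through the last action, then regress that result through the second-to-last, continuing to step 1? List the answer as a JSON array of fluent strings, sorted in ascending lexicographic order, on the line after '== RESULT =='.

Regress step by step:
  through step 3 (grab(k3)): drop {have(k3)}, keep {open(d_hall_bay)}, require {at(bay), key_at(k3,bay)}
    → {at(bay), key_at(k3,bay), open(d_hall_bay)}
  through step 2 (move(kitchen,bay)): drop {at(bay)}, keep {key_at(k3,bay), open(d_hall_bay)}, require {at(kitchen), open(d_bay_kitchen)}
    → {at(kitchen), key_at(k3,bay), open(d_bay_kitchen), open(d_hall_bay)}
  through step 1 (unlock(d_bay_kitchen)): drop {open(d_bay_kitchen)}, keep {at(kitchen), key_at(k3,bay), open(d_hall_bay)}, require {have(k1), locked(d_bay_kitchen)}
    → {at(kitchen), have(k1), key_at(k3,bay), locked(d_bay_kitchen), open(d_hall_bay)}

== RESULT ==
["at(kitchen)", "have(k1)", "key_at(k3,bay)", "locked(d_bay_kitchen)", "open(d_hall_bay)"]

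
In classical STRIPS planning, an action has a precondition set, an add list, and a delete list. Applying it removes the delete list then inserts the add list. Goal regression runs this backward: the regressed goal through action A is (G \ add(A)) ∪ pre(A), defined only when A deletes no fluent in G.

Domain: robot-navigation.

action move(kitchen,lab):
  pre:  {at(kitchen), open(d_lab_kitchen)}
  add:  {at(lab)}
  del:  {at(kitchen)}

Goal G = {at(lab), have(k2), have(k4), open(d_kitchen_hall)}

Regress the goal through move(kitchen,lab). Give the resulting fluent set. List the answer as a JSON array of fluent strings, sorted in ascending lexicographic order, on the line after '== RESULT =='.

Regress:
  G ∩ del = {}  (empty — regression defined)
  G \ add = {at(lab), have(k2), have(k4), open(d_kitchen_hall)} \ {at(lab)} = {have(k2), have(k4), open(d_kitchen_hall)}
  ∪ pre   = {have(k2), have(k4), open(d_kitchen_hall)} ∪ {at(kitchen), open(d_lab_kitchen)}
          = {at(kitchen), have(k2), have(k4), open(d_kitchen_hall), open(d_lab_kitchen)}

== RESULT ==
["at(kitchen)", "have(k2)", "have(k4)", "open(d_kitchen_hall)", "open(d_lab_kitchen)"]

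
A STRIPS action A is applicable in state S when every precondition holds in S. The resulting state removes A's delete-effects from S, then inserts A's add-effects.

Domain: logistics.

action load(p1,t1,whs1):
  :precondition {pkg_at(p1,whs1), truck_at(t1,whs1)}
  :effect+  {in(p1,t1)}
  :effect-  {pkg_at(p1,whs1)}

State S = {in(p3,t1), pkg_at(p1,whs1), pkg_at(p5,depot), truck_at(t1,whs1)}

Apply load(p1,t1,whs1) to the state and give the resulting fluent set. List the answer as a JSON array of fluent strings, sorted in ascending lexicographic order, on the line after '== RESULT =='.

Compute (S \ del) ∪ add:
  pre ⊆ S: {pkg_at(p1,whs1), truck_at(t1,whs1)} ⊆ S  — applicable
  S \ del = {in(p3,t1), pkg_at(p5,depot), truck_at(t1,whs1)}
  ∪ add   = {in(p1,t1), in(p3,t1), pkg_at(p5,depot), truck_at(t1,whs1)}

== RESULT ==
["in(p1,t1)", "in(p3,t1)", "pkg_at(p5,depot)", "truck_at(t1,whs1)"]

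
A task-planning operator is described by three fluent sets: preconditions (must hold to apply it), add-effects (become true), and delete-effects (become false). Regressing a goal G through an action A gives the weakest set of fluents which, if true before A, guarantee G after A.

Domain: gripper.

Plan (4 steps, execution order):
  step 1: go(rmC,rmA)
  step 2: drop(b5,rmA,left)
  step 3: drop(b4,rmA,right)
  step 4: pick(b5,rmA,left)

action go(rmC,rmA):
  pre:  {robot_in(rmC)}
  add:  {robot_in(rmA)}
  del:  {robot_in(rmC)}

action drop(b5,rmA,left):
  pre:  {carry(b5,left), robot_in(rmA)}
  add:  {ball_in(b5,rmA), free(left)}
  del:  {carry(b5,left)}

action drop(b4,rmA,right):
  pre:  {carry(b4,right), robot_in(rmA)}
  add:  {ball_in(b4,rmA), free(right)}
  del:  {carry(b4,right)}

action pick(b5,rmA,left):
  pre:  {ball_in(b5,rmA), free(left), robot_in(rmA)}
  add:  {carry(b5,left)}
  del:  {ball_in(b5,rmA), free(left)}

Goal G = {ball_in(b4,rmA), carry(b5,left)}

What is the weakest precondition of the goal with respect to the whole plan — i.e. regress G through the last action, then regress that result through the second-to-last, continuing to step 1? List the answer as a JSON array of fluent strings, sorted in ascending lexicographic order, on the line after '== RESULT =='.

Regress step by step:
  through step 4 (pick(b5,rmA,left)): drop {carry(b5,left)}, keep {ball_in(b4,rmA)}, require {ball_in(b5,rmA), free(left), robot_in(rmA)}
    → {ball_in(b4,rmA), ball_in(b5,rmA), free(left), robot_in(rmA)}
  through step 3 (drop(b4,rmA,right)): drop {ball_in(b4,rmA)}, keep {ball_in(b5,rmA), free(left), robot_in(rmA)}, require {carry(b4,right), robot_in(rmA)}
    → {ball_in(b5,rmA), carry(b4,right), free(left), robot_in(rmA)}
  through step 2 (drop(b5,rmA,left)): drop {ball_in(b5,rmA), free(left)}, keep {carry(b4,right), robot_in(rmA)}, require {carry(b5,left), robot_in(rmA)}
    → {carry(b4,right), carry(b5,left), robot_in(rmA)}
  through step 1 (go(rmC,rmA)): drop {robot_in(rmA)}, keep {carry(b4,right), carry(b5,left)}, require {robot_in(rmC)}
    → {carry(b4,right), carry(b5,left), robot_in(rmC)}

== RESULT ==
["carry(b4,right)", "carry(b5,left)", "robot_in(rmC)"]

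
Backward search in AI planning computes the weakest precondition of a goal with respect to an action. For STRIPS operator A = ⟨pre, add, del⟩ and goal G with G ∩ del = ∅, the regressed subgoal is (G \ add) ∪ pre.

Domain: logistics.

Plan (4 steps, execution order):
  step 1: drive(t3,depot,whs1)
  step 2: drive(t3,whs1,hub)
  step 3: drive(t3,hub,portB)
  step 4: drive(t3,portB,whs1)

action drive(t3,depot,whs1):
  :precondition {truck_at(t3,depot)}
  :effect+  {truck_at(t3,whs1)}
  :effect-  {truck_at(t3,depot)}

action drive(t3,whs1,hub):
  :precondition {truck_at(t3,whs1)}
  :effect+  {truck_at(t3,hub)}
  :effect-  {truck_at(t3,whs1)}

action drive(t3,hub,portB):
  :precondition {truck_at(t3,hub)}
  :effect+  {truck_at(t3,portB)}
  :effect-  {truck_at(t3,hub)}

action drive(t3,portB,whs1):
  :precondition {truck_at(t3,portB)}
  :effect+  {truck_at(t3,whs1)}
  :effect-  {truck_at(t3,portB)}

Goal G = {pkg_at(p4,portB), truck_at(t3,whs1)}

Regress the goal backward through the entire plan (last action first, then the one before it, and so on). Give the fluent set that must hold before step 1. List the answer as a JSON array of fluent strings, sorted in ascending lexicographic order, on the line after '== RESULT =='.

Work backward from the goal:
  through step 4 (drive(t3,portB,whs1)): drop {truck_at(t3,whs1)}, keep {pkg_at(p4,portB)}, require {truck_at(t3,portB)}
    → {pkg_at(p4,portB), truck_at(t3,portB)}
  through step 3 (drive(t3,hub,portB)): drop {truck_at(t3,portB)}, keep {pkg_at(p4,portB)}, require {truck_at(t3,hub)}
    → {pkg_at(p4,portB), truck_at(t3,hub)}
  through step 2 (drive(t3,whs1,hub)): drop {truck_at(t3,hub)}, keep {pkg_at(p4,portB)}, require {truck_at(t3,whs1)}
    → {pkg_at(p4,portB), truck_at(t3,whs1)}
  through step 1 (drive(t3,depot,whs1)): drop {truck_at(t3,whs1)}, keep {pkg_at(p4,portB)}, require {truck_at(t3,depot)}
    → {pkg_at(p4,portB), truck_at(t3,depot)}

== RESULT ==
["pkg_at(p4,portB)", "truck_at(t3,depot)"]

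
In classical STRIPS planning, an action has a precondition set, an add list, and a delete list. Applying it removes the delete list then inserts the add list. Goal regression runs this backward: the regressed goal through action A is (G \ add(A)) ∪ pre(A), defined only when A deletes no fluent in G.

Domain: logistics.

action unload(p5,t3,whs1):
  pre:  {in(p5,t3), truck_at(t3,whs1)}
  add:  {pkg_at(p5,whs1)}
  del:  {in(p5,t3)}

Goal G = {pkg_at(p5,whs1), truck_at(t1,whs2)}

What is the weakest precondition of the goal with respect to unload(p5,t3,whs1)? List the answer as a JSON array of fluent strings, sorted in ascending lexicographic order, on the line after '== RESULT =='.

Compute (G \ add) ∪ pre:
  G ∩ del = {}  (empty — regression defined)
  G \ add = {pkg_at(p5,whs1), truck_at(t1,whs2)} \ {pkg_at(p5,whs1)} = {truck_at(t1,whs2)}
  ∪ pre   = {truck_at(t1,whs2)} ∪ {in(p5,t3), truck_at(t3,whs1)}
          = {in(p5,t3), truck_at(t1,whs2), truck_at(t3,whs1)}

== RESULT ==
["in(p5,t3)", "truck_at(t1,whs2)", "truck_at(t3,whs1)"]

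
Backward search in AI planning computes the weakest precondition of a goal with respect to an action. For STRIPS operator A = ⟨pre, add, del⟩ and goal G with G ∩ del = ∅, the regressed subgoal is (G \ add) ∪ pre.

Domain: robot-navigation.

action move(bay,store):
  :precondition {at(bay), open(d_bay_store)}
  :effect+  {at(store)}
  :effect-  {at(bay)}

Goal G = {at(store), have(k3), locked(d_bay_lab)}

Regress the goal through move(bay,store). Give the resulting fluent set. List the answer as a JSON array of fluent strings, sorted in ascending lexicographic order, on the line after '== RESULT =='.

Regress:
  G ∩ del = {}  (empty — regression defined)
  G \ add = {at(store), have(k3), locked(d_bay_lab)} \ {at(store)} = {have(k3), locked(d_bay_lab)}
  ∪ pre   = {have(k3), locked(d_bay_lab)} ∪ {at(bay), open(d_bay_store)}
          = {at(bay), have(k3), locked(d_bay_lab), open(d_bay_store)}

== RESULT ==
["at(bay)", "have(k3)", "locked(d_bay_lab)", "open(d_bay_store)"]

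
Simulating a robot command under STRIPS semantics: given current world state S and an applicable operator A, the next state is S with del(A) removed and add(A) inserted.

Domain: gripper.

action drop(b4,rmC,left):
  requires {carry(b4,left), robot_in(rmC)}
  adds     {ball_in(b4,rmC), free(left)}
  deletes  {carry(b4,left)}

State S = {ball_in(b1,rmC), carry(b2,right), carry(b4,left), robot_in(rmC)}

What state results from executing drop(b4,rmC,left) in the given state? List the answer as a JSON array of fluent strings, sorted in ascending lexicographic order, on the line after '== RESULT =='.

Progress:
  pre ⊆ S: {carry(b4,left), robot_in(rmC)} ⊆ S  — applicable
  S \ del = {ball_in(b1,rmC), carry(b2,right), robot_in(rmC)}
  ∪ add   = {ball_in(b1,rmC), ball_in(b4,rmC), carry(b2,right), free(left), robot_in(rmC)}

== RESULT ==
["ball_in(b1,rmC)", "ball_in(b4,rmC)", "carry(b2,right)", "free(left)", "robot_in(rmC)"]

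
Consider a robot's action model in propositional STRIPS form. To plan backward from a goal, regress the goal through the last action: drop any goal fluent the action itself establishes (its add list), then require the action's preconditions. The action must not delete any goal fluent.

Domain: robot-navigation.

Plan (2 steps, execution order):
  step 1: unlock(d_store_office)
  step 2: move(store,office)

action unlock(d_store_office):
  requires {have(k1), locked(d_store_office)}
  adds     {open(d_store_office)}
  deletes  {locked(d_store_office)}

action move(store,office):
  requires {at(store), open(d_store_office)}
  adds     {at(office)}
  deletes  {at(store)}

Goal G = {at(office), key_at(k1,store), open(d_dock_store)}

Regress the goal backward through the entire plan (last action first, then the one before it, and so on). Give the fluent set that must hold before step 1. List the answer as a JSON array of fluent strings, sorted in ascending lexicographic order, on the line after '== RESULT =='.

Work backward from the goal:
  through step 2 (move(store,office)): drop {at(office)}, keep {key_at(k1,store), open(d_dock_store)}, require {at(store), open(d_store_office)}
    → {at(store), key_at(k1,store), open(d_dock_store), open(d_store_office)}
  through step 1 (unlock(d_store_office)): drop {open(d_store_office)}, keep {at(store), key_at(k1,store), open(d_dock_store)}, require {have(k1), locked(d_store_office)}
    → {at(store), have(k1), key_at(k1,store), locked(d_store_office), open(d_dock_store)}

== RESULT ==
["at(store)", "have(k1)", "key_at(k1,store)", "locked(d_store_office)", "open(d_dock_store)"]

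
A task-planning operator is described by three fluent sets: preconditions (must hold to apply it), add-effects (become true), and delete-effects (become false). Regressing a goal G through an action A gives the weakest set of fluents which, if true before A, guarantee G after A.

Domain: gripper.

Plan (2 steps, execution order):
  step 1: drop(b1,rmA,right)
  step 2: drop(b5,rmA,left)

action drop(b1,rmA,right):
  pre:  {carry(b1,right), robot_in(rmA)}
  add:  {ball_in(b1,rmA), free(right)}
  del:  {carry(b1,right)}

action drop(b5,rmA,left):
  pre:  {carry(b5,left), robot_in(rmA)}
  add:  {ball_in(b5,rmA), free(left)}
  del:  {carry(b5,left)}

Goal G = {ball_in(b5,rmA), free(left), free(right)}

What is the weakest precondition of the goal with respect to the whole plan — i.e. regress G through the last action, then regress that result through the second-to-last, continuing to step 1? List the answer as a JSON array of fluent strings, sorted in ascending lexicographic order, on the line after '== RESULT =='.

Work backward from the goal:
  through step 2 (drop(b5,rmA,left)): drop {ball_in(b5,rmA), free(left)}, keep {free(right)}, require {carry(b5,left), robot_in(rmA)}
    → {carry(b5,left), free(right), robot_in(rmA)}
  through step 1 (drop(b1,rmA,right)): drop {free(right)}, keep {carry(b5,left), robot_in(rmA)}, require {carry(b1,right), robot_in(rmA)}
    → {carry(b1,right), carry(b5,left), robot_in(rmA)}

== RESULT ==
["carry(b1,right)", "carry(b5,left)", "robot_in(rmA)"]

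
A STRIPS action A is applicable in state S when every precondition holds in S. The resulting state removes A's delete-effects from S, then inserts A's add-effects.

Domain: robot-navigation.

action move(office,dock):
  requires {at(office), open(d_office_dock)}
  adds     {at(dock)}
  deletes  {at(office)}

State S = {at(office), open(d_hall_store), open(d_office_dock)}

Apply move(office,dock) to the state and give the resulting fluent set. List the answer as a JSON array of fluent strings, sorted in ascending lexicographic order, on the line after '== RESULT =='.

Progress:
  pre ⊆ S: {at(office), open(d_office_dock)} ⊆ S  — applicable
  S \ del = {open(d_hall_store), open(d_office_dock)}
  ∪ add   = {at(dock), open(d_hall_store), open(d_office_dock)}

== RESULT ==
["at(dock)", "open(d_hall_store)", "open(d_office_dock)"]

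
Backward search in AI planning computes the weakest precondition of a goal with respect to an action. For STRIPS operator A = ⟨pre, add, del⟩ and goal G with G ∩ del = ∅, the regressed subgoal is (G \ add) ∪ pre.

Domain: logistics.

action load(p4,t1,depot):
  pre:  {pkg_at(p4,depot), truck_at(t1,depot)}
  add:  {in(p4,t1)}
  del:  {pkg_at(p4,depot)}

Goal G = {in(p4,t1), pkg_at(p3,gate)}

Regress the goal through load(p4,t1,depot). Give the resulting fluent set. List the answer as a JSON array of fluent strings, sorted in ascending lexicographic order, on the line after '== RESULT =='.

Compute (G \ add) ∪ pre:
  G ∩ del = {}  (empty — regression defined)
  G \ add = {in(p4,t1), pkg_at(p3,gate)} \ {in(p4,t1)} = {pkg_at(p3,gate)}
  ∪ pre   = {pkg_at(p3,gate)} ∪ {pkg_at(p4,depot), truck_at(t1,depot)}
          = {pkg_at(p3,gate), pkg_at(p4,depot), truck_at(t1,depot)}

== RESULT ==
["pkg_at(p3,gate)", "pkg_at(p4,depot)", "truck_at(t1,depot)"]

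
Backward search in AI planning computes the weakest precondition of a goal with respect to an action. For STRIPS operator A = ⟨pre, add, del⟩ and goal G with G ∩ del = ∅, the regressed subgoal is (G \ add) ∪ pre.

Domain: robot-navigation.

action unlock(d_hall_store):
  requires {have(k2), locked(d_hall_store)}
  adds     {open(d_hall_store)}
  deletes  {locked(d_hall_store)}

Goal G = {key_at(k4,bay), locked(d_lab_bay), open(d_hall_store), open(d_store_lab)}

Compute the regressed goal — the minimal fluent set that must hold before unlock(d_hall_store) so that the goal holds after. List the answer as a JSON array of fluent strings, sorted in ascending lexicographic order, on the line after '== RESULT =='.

Compute (G \ add) ∪ pre:
  G ∩ del = {}  (empty — regression defined)
  G \ add = {key_at(k4,bay), locked(d_lab_bay), open(d_hall_store), open(d_store_lab)} \ {open(d_hall_store)} = {key_at(k4,bay), locked(d_lab_bay), open(d_store_lab)}
  ∪ pre   = {key_at(k4,bay), locked(d_lab_bay), open(d_store_lab)} ∪ {have(k2), locked(d_hall_store)}
          = {have(k2), key_at(k4,bay), locked(d_hall_store), locked(d_lab_bay), open(d_store_lab)}

== RESULT ==
["have(k2)", "key_at(k4,bay)", "locked(d_hall_store)", "locked(d_lab_bay)", "open(d_store_lab)"]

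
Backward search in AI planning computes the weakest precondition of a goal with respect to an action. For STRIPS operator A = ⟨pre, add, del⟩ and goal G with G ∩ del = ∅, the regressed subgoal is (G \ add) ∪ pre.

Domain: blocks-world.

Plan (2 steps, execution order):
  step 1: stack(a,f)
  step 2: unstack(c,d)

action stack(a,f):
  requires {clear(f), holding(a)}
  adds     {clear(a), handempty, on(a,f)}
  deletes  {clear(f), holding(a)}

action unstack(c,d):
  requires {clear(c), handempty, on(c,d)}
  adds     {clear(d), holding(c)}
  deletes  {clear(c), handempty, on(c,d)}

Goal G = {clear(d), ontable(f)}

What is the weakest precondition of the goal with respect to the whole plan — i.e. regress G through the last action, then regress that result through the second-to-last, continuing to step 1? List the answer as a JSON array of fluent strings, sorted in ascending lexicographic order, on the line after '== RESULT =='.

Work backward from the goal:
  through step 2 (unstack(c,d)): drop {clear(d)}, keep {ontable(f)}, require {clear(c), handempty, on(c,d)}
    → {clear(c), handempty, on(c,d), ontable(f)}
  through step 1 (stack(a,f)): drop {handempty}, keep {clear(c), on(c,d), ontable(f)}, require {clear(f), holding(a)}
    → {clear(c), clear(f), holding(a), on(c,d), ontable(f)}

== RESULT ==
["clear(c)", "clear(f)", "holding(a)", "on(c,d)", "ontable(f)"]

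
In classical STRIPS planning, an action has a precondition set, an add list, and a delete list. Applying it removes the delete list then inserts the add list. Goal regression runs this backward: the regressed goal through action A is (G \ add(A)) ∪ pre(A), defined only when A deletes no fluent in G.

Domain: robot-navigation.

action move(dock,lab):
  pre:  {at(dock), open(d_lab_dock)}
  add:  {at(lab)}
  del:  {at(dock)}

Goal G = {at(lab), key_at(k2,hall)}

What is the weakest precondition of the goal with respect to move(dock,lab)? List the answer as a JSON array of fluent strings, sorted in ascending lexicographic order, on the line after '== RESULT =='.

Regress:
  G ∩ del = {}  (empty — regression defined)
  G \ add = {at(lab), key_at(k2,hall)} \ {at(lab)} = {key_at(k2,hall)}
  ∪ pre   = {key_at(k2,hall)} ∪ {at(dock), open(d_lab_dock)}
          = {at(dock), key_at(k2,hall), open(d_lab_dock)}

== RESULT ==
["at(dock)", "key_at(k2,hall)", "open(d_lab_dock)"]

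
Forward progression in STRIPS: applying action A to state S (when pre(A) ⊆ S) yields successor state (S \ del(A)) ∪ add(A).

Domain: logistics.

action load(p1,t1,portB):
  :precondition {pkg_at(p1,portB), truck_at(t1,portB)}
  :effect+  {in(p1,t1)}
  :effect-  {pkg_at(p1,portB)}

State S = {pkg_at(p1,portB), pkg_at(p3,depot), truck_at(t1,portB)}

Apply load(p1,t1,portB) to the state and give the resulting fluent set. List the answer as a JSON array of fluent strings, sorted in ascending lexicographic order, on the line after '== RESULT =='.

Compute (S \ del) ∪ add:
  pre ⊆ S: {pkg_at(p1,portB), truck_at(t1,portB)} ⊆ S  — applicable
  S \ del = {pkg_at(p3,depot), truck_at(t1,portB)}
  ∪ add   = {in(p1,t1), pkg_at(p3,depot), truck_at(t1,portB)}

== RESULT ==
["in(p1,t1)", "pkg_at(p3,depot)", "truck_at(t1,portB)"]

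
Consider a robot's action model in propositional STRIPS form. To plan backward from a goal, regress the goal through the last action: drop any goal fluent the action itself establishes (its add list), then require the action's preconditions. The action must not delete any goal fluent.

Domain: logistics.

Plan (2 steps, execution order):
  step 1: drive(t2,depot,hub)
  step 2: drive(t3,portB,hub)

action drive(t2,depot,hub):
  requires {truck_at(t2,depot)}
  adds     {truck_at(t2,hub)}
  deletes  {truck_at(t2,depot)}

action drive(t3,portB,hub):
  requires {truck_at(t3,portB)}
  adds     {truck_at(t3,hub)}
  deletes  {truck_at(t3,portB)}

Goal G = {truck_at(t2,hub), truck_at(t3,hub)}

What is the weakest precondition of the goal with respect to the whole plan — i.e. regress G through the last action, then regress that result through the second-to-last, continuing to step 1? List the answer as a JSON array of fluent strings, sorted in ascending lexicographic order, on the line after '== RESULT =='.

Regress step by step:
  through step 2 (drive(t3,portB,hub)): drop {truck_at(t3,hub)}, keep {truck_at(t2,hub)}, require {truck_at(t3,portB)}
    → {truck_at(t2,hub), truck_at(t3,portB)}
  through step 1 (drive(t2,depot,hub)): drop {truck_at(t2,hub)}, keep {truck_at(t3,portB)}, require {truck_at(t2,depot)}
    → {truck_at(t2,depot), truck_at(t3,portB)}

== RESULT ==
["truck_at(t2,depot)", "truck_at(t3,portB)"]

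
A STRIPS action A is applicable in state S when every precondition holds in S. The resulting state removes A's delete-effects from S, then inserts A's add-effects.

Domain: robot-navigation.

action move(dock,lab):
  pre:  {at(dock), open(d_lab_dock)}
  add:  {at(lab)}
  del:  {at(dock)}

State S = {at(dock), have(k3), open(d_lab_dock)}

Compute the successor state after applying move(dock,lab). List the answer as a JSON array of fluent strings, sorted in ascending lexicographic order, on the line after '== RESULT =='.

Compute (S \ del) ∪ add:
  pre ⊆ S: {at(dock), open(d_lab_dock)} ⊆ S  — applicable
  S \ del = {have(k3), open(d_lab_dock)}
  ∪ add   = {at(lab), have(k3), open(d_lab_dock)}

== RESULT ==
["at(lab)", "have(k3)", "open(d_lab_dock)"]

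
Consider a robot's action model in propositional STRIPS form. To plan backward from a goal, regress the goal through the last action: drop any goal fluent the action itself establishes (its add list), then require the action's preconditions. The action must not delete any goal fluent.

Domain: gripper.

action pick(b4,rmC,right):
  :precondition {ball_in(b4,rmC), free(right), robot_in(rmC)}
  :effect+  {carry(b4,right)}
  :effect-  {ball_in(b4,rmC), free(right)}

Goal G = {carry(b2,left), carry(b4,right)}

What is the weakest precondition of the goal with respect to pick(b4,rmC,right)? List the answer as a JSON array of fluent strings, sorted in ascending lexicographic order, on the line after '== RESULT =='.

Regress:
  G ∩ del = {}  (empty — regression defined)
  G \ add = {carry(b2,left), carry(b4,right)} \ {carry(b4,right)} = {carry(b2,left)}
  ∪ pre   = {carry(b2,left)} ∪ {ball_in(b4,rmC), free(right), robot_in(rmC)}
          = {ball_in(b4,rmC), carry(b2,left), free(right), robot_in(rmC)}

== RESULT ==
["ball_in(b4,rmC)", "carry(b2,left)", "free(right)", "robot_in(rmC)"]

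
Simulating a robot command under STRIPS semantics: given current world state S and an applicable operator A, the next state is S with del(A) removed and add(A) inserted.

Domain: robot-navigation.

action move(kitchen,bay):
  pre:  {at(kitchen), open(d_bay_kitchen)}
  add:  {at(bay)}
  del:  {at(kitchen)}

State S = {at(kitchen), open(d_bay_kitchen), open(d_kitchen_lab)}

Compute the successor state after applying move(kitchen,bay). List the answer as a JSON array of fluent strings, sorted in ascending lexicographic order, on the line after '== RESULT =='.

Progress:
  pre ⊆ S: {at(kitchen), open(d_bay_kitchen)} ⊆ S  — applicable
  S \ del = {open(d_bay_kitchen), open(d_kitchen_lab)}
  ∪ add   = {at(bay), open(d_bay_kitchen), open(d_kitchen_lab)}

== RESULT ==
["at(bay)", "open(d_bay_kitchen)", "open(d_kitchen_lab)"]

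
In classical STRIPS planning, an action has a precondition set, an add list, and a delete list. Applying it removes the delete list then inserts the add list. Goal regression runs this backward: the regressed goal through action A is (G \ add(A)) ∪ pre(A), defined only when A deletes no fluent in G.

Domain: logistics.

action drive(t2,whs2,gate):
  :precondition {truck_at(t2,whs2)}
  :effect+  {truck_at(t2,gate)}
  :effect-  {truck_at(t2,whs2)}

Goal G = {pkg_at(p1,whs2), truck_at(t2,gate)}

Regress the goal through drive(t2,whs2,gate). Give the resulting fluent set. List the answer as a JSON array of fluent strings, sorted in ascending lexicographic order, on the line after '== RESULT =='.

Regress:
  G ∩ del = {}  (empty — regression defined)
  G \ add = {pkg_at(p1,whs2), truck_at(t2,gate)} \ {truck_at(t2,gate)} = {pkg_at(p1,whs2)}
  ∪ pre   = {pkg_at(p1,whs2)} ∪ {truck_at(t2,whs2)}
          = {pkg_at(p1,whs2), truck_at(t2,whs2)}

== RESULT ==
["pkg_at(p1,whs2)", "truck_at(t2,whs2)"]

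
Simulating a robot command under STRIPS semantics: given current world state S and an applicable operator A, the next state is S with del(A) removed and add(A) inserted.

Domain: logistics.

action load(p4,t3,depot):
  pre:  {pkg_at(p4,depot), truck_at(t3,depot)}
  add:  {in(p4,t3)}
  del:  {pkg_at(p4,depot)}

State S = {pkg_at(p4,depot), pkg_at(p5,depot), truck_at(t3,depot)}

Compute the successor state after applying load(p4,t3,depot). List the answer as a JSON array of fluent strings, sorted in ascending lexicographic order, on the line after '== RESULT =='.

Progress:
  pre ⊆ S: {pkg_at(p4,depot), truck_at(t3,depot)} ⊆ S  — applicable
  S \ del = {pkg_at(p5,depot), truck_at(t3,depot)}
  ∪ add   = {in(p4,t3), pkg_at(p5,depot), truck_at(t3,depot)}

== RESULT ==
["in(p4,t3)", "pkg_at(p5,depot)", "truck_at(t3,depot)"]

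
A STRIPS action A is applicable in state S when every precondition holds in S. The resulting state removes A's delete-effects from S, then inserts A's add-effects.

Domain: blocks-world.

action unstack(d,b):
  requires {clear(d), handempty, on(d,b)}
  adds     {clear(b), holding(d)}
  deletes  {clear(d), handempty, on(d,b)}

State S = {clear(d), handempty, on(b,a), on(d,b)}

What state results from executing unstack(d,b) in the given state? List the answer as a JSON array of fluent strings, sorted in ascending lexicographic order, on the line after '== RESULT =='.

Progress:
  pre ⊆ S: {clear(d), handempty, on(d,b)} ⊆ S  — applicable
  S \ del = {on(b,a)}
  ∪ add   = {clear(b), holding(d), on(b,a)}

== RESULT ==
["clear(b)", "holding(d)", "on(b,a)"]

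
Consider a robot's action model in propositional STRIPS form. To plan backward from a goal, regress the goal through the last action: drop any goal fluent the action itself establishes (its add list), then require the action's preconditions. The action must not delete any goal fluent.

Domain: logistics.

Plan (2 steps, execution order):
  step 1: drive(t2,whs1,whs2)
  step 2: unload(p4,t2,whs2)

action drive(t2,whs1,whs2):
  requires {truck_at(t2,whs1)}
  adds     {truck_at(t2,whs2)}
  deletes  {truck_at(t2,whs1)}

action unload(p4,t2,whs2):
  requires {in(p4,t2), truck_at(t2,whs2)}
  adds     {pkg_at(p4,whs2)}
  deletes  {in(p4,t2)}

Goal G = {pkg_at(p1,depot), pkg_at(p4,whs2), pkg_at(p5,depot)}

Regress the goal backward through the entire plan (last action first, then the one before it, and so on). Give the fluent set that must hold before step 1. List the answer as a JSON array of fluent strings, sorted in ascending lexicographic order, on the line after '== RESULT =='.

Work backward from the goal:
  through step 2 (unload(p4,t2,whs2)): drop {pkg_at(p4,whs2)}, keep {pkg_at(p1,depot), pkg_at(p5,depot)}, require {in(p4,t2), truck_at(t2,whs2)}
    → {in(p4,t2), pkg_at(p1,depot), pkg_at(p5,depot), truck_at(t2,whs2)}
  through step 1 (drive(t2,whs1,whs2)): drop {truck_at(t2,whs2)}, keep {in(p4,t2), pkg_at(p1,depot), pkg_at(p5,depot)}, require {truck_at(t2,whs1)}
    → {in(p4,t2), pkg_at(p1,depot), pkg_at(p5,depot), truck_at(t2,whs1)}

== RESULT ==
["in(p4,t2)", "pkg_at(p1,depot)", "pkg_at(p5,depot)", "truck_at(t2,whs1)"]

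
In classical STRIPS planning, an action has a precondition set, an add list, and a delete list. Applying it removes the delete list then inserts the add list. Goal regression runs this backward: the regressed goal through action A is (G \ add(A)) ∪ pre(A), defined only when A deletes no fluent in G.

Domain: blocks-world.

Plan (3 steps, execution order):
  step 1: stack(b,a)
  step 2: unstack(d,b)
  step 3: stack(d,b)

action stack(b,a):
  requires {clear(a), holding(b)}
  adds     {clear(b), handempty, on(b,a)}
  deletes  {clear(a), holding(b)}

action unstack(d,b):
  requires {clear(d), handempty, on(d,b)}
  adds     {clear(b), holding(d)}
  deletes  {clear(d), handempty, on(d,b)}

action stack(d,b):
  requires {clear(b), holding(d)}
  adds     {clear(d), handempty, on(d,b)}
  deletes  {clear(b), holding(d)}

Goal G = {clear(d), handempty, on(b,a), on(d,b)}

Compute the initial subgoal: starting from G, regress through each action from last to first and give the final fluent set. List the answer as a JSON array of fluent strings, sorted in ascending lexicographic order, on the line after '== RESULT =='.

Work backward from the goal:
  through step 3 (stack(d,b)): drop {clear(d), handempty, on(d,b)}, keep {on(b,a)}, require {clear(b), holding(d)}
    → {clear(b), holding(d), on(b,a)}
  through step 2 (unstack(d,b)): drop {clear(b), holding(d)}, keep {on(b,a)}, require {clear(d), handempty, on(d,b)}
    → {clear(d), handempty, on(b,a), on(d,b)}
  through step 1 (stack(b,a)): drop {handempty, on(b,a)}, keep {clear(d), on(d,b)}, require {clear(a), holding(b)}
    → {clear(a), clear(d), holding(b), on(d,b)}

== RESULT ==
["clear(a)", "clear(d)", "holding(b)", "on(d,b)"]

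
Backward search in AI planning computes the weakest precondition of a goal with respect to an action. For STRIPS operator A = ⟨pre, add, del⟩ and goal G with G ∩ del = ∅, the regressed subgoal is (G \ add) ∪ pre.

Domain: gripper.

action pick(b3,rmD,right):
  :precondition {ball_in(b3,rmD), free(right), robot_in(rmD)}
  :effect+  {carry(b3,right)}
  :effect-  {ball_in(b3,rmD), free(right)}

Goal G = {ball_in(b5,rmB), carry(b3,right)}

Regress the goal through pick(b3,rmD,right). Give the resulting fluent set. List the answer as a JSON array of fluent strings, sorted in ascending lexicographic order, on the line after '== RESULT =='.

Regress:
  G ∩ del = {}  (empty — regression defined)
  G \ add = {ball_in(b5,rmB), carry(b3,right)} \ {carry(b3,right)} = {ball_in(b5,rmB)}
  ∪ pre   = {ball_in(b5,rmB)} ∪ {ball_in(b3,rmD), free(right), robot_in(rmD)}
          = {ball_in(b3,rmD), ball_in(b5,rmB), free(right), robot_in(rmD)}

== RESULT ==
["ball_in(b3,rmD)", "ball_in(b5,rmB)", "free(right)", "robot_in(rmD)"]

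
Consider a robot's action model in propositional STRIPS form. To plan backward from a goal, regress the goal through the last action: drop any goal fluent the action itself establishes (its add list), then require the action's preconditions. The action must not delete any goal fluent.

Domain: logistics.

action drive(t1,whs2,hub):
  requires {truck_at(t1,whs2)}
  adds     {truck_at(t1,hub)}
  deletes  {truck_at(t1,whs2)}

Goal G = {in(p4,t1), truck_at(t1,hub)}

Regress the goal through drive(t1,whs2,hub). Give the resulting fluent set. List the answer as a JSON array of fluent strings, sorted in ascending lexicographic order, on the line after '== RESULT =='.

Regress:
  G ∩ del = {}  (empty — regression defined)
  G \ add = {in(p4,t1), truck_at(t1,hub)} \ {truck_at(t1,hub)} = {in(p4,t1)}
  ∪ pre   = {in(p4,t1)} ∪ {truck_at(t1,whs2)}
          = {in(p4,t1), truck_at(t1,whs2)}

== RESULT ==
["in(p4,t1)", "truck_at(t1,whs2)"]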